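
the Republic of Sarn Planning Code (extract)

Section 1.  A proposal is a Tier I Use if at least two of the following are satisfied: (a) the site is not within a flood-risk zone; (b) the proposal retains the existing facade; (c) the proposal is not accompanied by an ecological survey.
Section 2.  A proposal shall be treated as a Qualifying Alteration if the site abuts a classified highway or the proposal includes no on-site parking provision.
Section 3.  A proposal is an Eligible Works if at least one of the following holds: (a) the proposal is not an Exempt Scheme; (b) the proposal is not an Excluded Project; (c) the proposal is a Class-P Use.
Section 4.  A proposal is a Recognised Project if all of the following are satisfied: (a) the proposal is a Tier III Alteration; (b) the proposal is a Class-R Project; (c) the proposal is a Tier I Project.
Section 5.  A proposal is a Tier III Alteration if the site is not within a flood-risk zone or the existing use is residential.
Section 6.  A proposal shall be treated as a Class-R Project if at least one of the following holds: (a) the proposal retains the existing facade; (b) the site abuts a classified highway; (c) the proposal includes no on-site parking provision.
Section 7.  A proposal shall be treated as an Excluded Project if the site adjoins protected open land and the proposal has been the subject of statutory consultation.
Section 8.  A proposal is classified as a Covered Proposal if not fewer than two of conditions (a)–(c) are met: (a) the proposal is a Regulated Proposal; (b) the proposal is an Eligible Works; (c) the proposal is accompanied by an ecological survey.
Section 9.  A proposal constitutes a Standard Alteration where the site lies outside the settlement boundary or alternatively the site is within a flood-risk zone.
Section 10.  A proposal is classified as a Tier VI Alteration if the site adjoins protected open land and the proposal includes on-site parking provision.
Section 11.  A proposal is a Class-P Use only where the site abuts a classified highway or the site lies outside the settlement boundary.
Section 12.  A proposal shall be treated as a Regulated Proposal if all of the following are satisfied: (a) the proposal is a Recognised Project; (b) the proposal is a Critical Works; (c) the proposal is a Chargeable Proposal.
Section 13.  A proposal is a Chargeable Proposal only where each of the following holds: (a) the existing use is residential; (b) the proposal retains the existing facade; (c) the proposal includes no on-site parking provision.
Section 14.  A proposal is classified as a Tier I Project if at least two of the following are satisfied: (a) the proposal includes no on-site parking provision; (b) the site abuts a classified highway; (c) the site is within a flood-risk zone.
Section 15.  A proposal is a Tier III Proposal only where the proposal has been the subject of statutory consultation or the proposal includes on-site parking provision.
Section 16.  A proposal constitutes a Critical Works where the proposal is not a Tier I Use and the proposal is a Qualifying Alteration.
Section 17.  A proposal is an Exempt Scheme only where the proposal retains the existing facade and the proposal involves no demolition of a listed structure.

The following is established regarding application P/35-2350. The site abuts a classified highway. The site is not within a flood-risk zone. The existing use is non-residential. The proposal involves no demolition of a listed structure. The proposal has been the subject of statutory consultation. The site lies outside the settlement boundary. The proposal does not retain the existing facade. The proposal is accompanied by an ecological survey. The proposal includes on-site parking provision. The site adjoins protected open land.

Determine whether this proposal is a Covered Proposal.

Yes

section 5 — Tier III Alteration: [the site is not within a flood-risk zone? yes] OR [the existing use is residential? no] → satisfied.
section 6 — Class-R Project: [the proposal retains the existing facade? no] OR [the site abuts a classified highway? yes] OR [the proposal includes no on-site parking provision? no] → satisfied.
section 14 — Tier I Project: the proposal includes no on-site parking provision? no; the site abuts a classified highway? yes; the site is within a flood-risk zone? no — 1 of 3 hold (need ≥2) → not satisfied.
section 4 — Recognised Project: [Tier III Alteration (section 5)? yes] AND [Class-R Project (section 6)? yes] AND [Tier I Project (section 14)? no] → not satisfied.
section 1 — Tier I Use: the site is not within a flood-risk zone? yes; the proposal retains the existing facade? no; the proposal is not accompanied by an ecological survey? no — 1 of 3 hold (need ≥2) → not satisfied.
section 2 — Qualifying Alteration: [the site abuts a classified highway? yes] OR [the proposal includes no on-site parking provision? no] → satisfied.
section 16 — Critical Works: [not a Tier I Use (section 1)? yes] AND [Qualifying Alteration (section 2)? yes] → satisfied.
section 13 — Chargeable Proposal: [the existing use is residential? no] AND [the proposal retains the existing facade? no] AND [the proposal includes no on-site parking provision? no] → not satisfied.
section 12 — Regulated Proposal: [Recognised Project (section 4)? no] AND [Critical Works (section 16)? yes] AND [Chargeable Proposal (section 13)? no] → not satisfied.
section 17 — Exempt Scheme: [the proposal retains the existing facade? no] AND [the proposal involves no demolition of a listed structure? yes] → not satisfied.
section 7 — Excluded Project: [the site adjoins protected open land? yes] AND [the proposal has been the subject of statutory consultation? yes] → satisfied.
section 11 — Class-P Use: [the site abuts a classified highway? yes] OR [the site lies outside the settlement boundary? yes] → satisfied.
section 3 — Eligible Works: [not an Exempt Scheme (section 17)? yes] OR [not an Excluded Project (section 7)? no] OR [Class-P Use (section 11)? yes] → satisfied.
section 8 — Covered Proposal: Regulated Proposal (section 12)? no; Eligible Works (section 3)? yes; the proposal is accompanied by an ecological survey? yes — 2 of 3 hold (need ≥2) → satisfied.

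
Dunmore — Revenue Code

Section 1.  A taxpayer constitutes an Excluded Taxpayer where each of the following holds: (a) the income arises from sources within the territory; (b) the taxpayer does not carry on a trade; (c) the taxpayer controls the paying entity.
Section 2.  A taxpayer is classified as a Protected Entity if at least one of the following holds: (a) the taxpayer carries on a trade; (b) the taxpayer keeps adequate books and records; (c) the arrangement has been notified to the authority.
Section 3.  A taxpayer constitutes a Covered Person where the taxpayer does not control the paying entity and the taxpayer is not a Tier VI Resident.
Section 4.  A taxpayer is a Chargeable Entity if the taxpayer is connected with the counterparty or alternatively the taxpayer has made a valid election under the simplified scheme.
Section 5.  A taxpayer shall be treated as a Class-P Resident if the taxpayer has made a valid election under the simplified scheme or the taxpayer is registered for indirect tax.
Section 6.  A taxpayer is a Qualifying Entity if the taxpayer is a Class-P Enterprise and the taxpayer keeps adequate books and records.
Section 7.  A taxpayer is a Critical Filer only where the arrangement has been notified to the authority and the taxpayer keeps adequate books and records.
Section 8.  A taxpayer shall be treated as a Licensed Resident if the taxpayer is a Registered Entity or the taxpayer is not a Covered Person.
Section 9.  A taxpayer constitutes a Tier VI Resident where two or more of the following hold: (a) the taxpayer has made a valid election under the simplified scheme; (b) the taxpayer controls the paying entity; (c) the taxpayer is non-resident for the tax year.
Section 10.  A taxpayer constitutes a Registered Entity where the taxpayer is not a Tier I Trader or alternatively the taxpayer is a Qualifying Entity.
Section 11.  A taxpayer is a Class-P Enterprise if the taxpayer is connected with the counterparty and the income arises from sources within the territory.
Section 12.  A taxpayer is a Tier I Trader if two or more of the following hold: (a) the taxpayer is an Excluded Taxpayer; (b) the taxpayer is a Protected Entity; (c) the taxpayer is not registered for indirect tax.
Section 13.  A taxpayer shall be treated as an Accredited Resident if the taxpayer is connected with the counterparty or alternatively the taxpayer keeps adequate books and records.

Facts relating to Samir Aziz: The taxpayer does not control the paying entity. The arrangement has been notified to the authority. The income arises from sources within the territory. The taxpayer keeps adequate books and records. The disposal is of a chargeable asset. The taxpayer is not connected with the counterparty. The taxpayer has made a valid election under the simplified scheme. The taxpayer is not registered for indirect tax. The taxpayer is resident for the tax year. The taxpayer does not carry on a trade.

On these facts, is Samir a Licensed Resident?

section 1 — Excluded Taxpayer: [the income arises from sources within the territory? yes] AND [the taxpayer does not carry on a trade? yes] AND [the taxpayer controls the paying entity? no] → not satisfied.
section 2 — Protected Entity: [the taxpayer carries on a trade? no] OR [the taxpayer keeps adequate books and records? yes] OR [the arrangement has been notified to the authority? yes] → satisfied.
section 12 — Tier I Trader: Excluded Taxpayer (section 1)? no; Protected Entity (section 2)? yes; the taxpayer is not registered for indirect tax? yes — 2 of 3 hold (need ≥2) → satisfied.
section 11 — Class-P Enterprise: [the taxpayer is connected with the counterparty? no] AND [the income arises from sources within the territory? yes] → not satisfied.
section 6 — Qualifying Entity: [Class-P Enterprise (section 11)? no] AND [the taxpayer keeps adequate books and records? yes] → not satisfied.
section 10 — Registered Entity: [not a Tier I Trader (section 12)? no] OR [Qualifying Entity (section 6)? no] → not satisfied.
section 9 — Tier VI Resident: the taxpayer has made a valid election under the simplified scheme? yes; the taxpayer controls the paying entity? no; the taxpayer is non-resident for the tax year? no — 1 of 3 hold (need ≥2) → not satisfied.
section 3 — Covered Person: [the taxpayer does not control the paying entity? yes] AND [not a Tier VI Resident (section 9)? yes] → satisfied.
section 8 — Licensed Resident: [Registered Entity (section 10)? no] OR [not a Covered Person (section 3)? no] → not satisfied.

No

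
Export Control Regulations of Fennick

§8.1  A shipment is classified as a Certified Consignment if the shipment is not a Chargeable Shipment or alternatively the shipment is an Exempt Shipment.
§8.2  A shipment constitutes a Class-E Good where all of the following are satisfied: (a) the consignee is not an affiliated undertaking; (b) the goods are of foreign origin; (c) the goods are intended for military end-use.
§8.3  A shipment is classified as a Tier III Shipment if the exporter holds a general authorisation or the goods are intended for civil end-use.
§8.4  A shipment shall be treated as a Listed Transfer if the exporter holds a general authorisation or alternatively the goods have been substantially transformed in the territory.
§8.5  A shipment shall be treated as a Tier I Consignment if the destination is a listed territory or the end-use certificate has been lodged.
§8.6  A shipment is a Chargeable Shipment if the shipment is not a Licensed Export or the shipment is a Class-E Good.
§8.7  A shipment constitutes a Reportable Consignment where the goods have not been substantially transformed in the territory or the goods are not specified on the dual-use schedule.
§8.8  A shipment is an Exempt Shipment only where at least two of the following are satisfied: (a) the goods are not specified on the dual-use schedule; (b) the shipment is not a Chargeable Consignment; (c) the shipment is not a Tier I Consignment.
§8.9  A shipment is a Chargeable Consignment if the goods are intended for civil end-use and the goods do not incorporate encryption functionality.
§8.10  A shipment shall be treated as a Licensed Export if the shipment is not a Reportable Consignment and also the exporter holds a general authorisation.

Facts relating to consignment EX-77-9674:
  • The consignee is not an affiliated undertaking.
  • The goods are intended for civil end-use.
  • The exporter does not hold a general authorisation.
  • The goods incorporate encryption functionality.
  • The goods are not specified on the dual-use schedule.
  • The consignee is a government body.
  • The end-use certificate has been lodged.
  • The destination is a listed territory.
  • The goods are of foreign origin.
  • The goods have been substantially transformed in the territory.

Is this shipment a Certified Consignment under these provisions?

Yes

Under §8.7: the goods have not been substantially transformed in the territory? no; or the goods are not specified on the dual-use schedule? yes. So the shipment is a Reportable Consignment.
Under §8.10: not a Reportable Consignment (§8.7)? no; and the exporter holds a general authorisation? no. So the shipment is not a Licensed Export.
Under §8.2: the consignee is not an affiliated undertaking? yes; and the goods are of foreign origin? yes; and the goods are intended for military end-use? no. So the shipment is not a Class-E Good.
Under §8.6: not a Licensed Export (§8.10)? yes; or Class-E Good (§8.2)? no. So the shipment is a Chargeable Shipment.
Under §8.9: the goods are intended for civil end-use? yes; and the goods do not incorporate encryption functionality? no. So the shipment is not a Chargeable Consignment.
Under §8.5: the destination is a listed territory? yes; or the end-use certificate has been lodged? yes. So the shipment is a Tier I Consignment.
Under §8.8: the goods are not specified on the dual-use schedule? yes; not a Chargeable Consignment (§8.9)? yes; not a Tier I Consignment (§8.5)? no — 2 of 3 hold (need ≥2) → satisfied.
Under §8.1: not a Chargeable Shipment (§8.6)? no; or Exempt Shipment (§8.8)? yes. So the shipment is a Certified Consignment.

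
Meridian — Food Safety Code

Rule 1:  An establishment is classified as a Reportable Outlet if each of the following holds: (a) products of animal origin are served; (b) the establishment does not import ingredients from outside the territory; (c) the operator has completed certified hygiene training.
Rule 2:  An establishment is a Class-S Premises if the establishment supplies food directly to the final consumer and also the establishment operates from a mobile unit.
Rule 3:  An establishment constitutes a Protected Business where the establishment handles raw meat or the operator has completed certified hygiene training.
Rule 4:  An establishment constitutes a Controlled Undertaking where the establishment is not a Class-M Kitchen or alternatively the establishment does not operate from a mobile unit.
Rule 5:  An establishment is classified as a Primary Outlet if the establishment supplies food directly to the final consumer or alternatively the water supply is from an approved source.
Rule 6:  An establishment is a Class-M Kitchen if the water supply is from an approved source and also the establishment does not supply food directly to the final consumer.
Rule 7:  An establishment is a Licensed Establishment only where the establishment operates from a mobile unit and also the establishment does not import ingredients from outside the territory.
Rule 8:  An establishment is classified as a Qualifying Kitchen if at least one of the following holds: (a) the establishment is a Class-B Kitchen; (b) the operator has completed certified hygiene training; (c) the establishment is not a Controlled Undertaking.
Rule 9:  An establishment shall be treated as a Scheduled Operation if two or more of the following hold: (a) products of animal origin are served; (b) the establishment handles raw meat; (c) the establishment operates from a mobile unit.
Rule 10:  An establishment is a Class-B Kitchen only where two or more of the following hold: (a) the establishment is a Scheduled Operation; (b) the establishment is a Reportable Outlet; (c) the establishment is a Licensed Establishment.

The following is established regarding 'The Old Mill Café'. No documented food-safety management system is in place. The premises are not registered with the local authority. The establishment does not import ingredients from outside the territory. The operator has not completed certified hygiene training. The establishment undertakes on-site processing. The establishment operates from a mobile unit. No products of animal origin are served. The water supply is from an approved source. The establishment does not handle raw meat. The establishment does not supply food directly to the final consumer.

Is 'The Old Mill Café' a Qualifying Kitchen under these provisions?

rule 9 — Scheduled Operation: products of animal origin are served? no; the establishment handles raw meat? no; the establishment operates from a mobile unit? yes — 1 of 3 hold (need ≥2) → not satisfied.
rule 1 — Reportable Outlet: [products of animal origin are served? no] AND [the establishment does not import ingredients from outside the territory? yes] AND [the operator has completed certified hygiene training? no] → not satisfied.
rule 7 — Licensed Establishment: [the establishment operates from a mobile unit? yes] AND [the establishment does not import ingredients from outside the territory? yes] → satisfied.
rule 10 — Class-B Kitchen: Scheduled Operation (rule 9)? no; Reportable Outlet (rule 1)? no; Licensed Establishment (rule 7)? yes — 1 of 3 hold (need ≥2) → not satisfied.
rule 6 — Class-M Kitchen: [the water supply is from an approved source? yes] AND [the establishment does not supply food directly to the final consumer? yes] → satisfied.
rule 4 — Controlled Undertaking: [not a Class-M Kitchen (rule 6)? no] OR [the establishment does not operate from a mobile unit? no] → not satisfied.
rule 8 — Qualifying Kitchen: [Class-B Kitchen (rule 10)? no] OR [the operator has completed certified hygiene training? no] OR [not a Controlled Undertaking (rule 4)? yes] → satisfied.

Yes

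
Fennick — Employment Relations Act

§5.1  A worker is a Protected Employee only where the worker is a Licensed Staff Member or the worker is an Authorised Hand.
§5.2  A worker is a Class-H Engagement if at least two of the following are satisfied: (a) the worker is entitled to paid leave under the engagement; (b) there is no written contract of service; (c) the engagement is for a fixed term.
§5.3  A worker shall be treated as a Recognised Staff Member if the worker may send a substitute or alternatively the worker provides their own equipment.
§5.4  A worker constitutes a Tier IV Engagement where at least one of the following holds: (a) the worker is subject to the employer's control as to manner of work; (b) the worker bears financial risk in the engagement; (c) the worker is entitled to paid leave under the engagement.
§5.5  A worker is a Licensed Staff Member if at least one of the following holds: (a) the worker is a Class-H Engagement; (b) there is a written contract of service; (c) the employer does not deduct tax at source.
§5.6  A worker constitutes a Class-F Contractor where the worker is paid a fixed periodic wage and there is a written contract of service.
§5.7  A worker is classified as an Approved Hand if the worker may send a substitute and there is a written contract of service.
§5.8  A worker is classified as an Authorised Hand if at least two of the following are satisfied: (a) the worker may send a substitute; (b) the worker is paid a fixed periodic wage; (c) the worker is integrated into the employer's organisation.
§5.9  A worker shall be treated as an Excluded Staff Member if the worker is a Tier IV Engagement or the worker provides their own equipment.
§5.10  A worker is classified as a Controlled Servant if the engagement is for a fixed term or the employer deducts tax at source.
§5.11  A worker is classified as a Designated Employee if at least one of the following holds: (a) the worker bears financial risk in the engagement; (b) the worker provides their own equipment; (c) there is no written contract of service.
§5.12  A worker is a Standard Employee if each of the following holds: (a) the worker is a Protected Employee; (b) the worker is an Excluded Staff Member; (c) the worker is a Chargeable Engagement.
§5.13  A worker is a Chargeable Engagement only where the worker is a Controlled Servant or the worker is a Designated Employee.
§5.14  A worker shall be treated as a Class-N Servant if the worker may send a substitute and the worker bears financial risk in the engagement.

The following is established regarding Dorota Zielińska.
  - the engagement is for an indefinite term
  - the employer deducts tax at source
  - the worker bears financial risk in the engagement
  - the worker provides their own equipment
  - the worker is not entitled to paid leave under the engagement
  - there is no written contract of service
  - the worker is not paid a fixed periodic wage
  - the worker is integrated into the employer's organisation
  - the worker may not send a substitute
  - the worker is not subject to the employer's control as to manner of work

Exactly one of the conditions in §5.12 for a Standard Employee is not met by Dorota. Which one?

Under §5.2: the worker is entitled to paid leave under the engagement? no; there is no written contract of service? yes; the engagement is for a fixed term? no — 1 of 3 hold (need ≥2) → not satisfied.
Under §5.5: Class-H Engagement (§5.2)? no; or there is a written contract of service? no; or the employer does not deduct tax at source? no. So the worker is not a Licensed Staff Member.
Under §5.8: the worker may send a substitute? no; the worker is paid a fixed periodic wage? no; the worker is integrated into the employer's organisation? yes — 1 of 3 hold (need ≥2) → not satisfied.
Under §5.1: Licensed Staff Member (§5.5)? no; or Authorised Hand (§5.8)? no. So the worker is not a Protected Employee.
Under §5.4: the worker is subject to the employer's control as to manner of work? no; or the worker bears financial risk in the engagement? yes; or the worker is entitled to paid leave under the engagement? no. So the worker is a Tier IV Engagement.
Under §5.9: Tier IV Engagement (§5.4)? yes; or the worker provides their own equipment? yes. So the worker is an Excluded Staff Member.
Under §5.10: the engagement is for a fixed term? no; or the employer deducts tax at source? yes. So the worker is a Controlled Servant.
Under §5.11: the worker bears financial risk in the engagement? yes; or the worker provides their own equipment? yes; or there is no written contract of service? yes. So the worker is a Designated Employee.
Under §5.13: Controlled Servant (§5.10)? yes; or Designated Employee (§5.11)? yes. So the worker is a Chargeable Engagement.
Under §5.12: Protected Employee (§5.1)? no; and Excluded Staff Member (§5.9)? yes; and Chargeable Engagement (§5.13)? yes. So the worker is not a Standard Employee.

Protected Employee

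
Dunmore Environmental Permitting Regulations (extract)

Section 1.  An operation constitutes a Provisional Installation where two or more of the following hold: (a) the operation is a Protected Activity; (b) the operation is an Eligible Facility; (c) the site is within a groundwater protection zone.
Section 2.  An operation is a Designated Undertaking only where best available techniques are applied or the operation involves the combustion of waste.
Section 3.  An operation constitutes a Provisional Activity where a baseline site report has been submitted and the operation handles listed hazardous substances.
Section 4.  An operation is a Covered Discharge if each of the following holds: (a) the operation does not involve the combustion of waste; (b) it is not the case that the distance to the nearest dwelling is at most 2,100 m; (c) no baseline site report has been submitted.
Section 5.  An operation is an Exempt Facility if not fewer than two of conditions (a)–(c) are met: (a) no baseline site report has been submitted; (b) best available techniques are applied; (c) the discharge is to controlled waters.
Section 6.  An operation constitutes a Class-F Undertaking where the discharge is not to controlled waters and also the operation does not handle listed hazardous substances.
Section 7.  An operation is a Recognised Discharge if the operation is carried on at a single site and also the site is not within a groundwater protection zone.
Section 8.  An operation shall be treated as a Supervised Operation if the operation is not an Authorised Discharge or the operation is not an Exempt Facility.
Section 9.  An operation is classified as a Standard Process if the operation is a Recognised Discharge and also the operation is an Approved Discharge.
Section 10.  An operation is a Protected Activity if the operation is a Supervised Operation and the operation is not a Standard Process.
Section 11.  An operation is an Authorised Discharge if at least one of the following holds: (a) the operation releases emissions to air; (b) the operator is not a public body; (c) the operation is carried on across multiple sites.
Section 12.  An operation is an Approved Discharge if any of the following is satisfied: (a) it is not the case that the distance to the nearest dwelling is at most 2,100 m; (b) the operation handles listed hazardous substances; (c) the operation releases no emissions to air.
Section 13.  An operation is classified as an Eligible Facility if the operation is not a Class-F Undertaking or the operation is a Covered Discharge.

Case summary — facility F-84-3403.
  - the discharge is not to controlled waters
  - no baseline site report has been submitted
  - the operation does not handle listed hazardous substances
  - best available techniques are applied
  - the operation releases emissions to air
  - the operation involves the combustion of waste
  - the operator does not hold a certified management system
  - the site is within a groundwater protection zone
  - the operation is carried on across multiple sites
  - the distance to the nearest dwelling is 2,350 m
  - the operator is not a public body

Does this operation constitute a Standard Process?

Under section 7: the operation is carried on at a single site? no; and the site is not within a groundwater protection zone? no. So the operation is not a Recognised Discharge.
Under section 12: distance to the nearest dwelling: 2,350 m ≤ 2,100 m? no, so negated condition yes; or the operation handles listed hazardous substances? no; or the operation releases no emissions to air? no. So the operation is an Approved Discharge.
Under section 9: Recognised Discharge (section 7)? no; and Approved Discharge (section 12)? yes. So the operation is not a Standard Process.

No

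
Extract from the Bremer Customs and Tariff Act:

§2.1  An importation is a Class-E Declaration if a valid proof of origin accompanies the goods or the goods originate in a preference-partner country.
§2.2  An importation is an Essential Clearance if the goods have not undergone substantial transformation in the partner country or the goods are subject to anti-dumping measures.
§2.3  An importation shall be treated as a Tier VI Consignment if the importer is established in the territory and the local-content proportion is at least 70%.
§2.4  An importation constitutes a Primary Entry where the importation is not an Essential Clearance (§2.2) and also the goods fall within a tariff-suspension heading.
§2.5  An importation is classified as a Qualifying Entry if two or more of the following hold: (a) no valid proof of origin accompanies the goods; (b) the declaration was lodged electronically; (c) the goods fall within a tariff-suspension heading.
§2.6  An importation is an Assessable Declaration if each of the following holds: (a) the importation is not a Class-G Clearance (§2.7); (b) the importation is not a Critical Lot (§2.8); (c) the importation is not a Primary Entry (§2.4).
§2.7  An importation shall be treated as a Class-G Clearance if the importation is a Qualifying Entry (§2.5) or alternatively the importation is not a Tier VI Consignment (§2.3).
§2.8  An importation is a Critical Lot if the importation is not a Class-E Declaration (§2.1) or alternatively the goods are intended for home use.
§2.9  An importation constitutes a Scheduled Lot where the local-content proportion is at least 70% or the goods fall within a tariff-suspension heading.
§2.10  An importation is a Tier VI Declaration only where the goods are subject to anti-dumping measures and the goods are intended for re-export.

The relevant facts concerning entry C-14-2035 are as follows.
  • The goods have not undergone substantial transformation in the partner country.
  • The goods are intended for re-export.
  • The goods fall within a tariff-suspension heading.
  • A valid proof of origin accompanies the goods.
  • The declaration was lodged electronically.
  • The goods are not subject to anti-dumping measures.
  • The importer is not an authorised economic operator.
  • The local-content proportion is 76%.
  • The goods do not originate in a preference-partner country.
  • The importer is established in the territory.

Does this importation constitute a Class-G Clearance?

Yes

§2.5 — Qualifying Entry: no valid proof of origin accompanies the goods? no; the declaration was lodged electronically? yes; the goods fall within a tariff-suspension heading? yes — 2 of 3 hold (need ≥2) → satisfied.
§2.3 — Tier VI Consignment: [the importer is established in the territory? yes] AND [local-content proportion: 76% ≥ 70%? yes] → satisfied.
§2.7 — Class-G Clearance: [Qualifying Entry (§2.5)? yes] OR [not a Tier VI Consignment (§2.3)? no] → satisfied.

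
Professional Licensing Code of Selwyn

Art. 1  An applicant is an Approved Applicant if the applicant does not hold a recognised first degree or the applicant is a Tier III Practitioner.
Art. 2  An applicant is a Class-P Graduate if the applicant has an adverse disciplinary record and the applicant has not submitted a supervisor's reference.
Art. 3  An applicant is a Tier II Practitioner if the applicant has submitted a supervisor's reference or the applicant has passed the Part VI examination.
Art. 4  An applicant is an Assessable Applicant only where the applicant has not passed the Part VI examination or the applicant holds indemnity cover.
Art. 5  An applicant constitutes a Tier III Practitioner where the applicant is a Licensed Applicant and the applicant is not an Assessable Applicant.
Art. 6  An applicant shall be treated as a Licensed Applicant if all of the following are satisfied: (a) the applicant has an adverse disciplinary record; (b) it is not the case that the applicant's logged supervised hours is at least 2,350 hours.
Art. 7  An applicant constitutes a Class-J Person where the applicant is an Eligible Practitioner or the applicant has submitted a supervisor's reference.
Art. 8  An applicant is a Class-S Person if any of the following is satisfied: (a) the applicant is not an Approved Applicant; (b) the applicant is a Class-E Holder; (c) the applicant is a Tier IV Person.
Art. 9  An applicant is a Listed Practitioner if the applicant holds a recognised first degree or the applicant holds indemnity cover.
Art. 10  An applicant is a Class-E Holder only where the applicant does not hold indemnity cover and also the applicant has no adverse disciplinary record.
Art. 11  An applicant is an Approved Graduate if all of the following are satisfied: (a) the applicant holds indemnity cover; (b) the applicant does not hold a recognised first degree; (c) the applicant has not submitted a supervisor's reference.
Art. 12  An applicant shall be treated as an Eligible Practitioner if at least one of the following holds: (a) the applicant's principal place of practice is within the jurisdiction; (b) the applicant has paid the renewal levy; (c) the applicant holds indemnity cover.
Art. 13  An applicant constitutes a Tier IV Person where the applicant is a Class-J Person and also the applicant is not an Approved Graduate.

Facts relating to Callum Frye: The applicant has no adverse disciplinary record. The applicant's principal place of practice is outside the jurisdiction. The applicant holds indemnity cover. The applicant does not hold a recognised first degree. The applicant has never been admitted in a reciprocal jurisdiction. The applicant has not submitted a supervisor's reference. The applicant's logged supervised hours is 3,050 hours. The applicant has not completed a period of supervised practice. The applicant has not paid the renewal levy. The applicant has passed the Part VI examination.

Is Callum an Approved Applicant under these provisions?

Yes

article 6 — Licensed Applicant: [the applicant has an adverse disciplinary record? no] AND [applicant's logged supervised hours: 3,050 hours ≥ 2,350 hours? yes, so negated condition no] → not satisfied.
article 4 — Assessable Applicant: [the applicant has not passed the Part VI examination? no] OR [the applicant holds indemnity cover? yes] → satisfied.
article 5 — Tier III Practitioner: [Licensed Applicant (article 6)? no] AND [not an Assessable Applicant (article 4)? no] → not satisfied.
article 1 — Approved Applicant: [the applicant does not hold a recognised first degree? yes] OR [Tier III Practitioner (article 5)? no] → satisfied.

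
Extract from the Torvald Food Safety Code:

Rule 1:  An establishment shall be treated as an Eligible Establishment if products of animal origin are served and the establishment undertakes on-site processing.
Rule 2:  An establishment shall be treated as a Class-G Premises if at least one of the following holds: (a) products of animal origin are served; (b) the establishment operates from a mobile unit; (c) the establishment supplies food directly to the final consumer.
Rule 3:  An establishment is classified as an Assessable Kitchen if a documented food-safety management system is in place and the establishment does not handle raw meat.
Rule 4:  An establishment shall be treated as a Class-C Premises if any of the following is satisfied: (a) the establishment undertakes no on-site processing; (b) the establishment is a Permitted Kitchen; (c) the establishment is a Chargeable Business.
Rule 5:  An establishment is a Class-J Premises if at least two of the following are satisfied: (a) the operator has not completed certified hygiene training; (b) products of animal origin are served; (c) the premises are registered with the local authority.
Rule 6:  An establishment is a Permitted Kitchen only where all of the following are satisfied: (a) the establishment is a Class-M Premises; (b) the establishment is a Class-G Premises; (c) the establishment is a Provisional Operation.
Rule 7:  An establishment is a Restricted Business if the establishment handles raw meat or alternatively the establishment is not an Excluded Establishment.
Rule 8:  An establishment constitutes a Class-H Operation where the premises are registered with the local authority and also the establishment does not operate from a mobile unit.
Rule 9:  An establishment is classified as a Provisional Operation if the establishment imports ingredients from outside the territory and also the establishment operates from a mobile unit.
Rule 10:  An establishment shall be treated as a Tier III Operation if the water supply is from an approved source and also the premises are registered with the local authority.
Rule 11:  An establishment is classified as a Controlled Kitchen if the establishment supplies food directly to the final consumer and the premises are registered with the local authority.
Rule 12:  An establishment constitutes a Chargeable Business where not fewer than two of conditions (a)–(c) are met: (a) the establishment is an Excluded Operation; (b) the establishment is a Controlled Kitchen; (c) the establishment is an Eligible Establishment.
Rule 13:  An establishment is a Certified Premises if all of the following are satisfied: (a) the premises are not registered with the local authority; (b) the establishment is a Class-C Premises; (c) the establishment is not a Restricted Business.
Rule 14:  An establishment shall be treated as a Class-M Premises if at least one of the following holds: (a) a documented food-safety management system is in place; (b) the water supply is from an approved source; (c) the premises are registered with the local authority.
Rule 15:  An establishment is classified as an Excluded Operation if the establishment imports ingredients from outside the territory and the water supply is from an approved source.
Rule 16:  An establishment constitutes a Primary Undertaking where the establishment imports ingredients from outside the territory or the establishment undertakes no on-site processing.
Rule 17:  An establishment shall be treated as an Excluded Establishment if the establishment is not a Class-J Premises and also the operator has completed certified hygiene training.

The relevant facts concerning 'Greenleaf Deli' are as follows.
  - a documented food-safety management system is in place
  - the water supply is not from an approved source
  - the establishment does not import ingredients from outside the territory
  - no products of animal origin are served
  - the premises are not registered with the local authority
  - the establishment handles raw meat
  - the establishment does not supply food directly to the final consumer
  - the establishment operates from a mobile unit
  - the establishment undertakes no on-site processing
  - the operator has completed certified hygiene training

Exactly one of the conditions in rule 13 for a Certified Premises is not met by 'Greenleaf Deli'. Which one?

Under rule 14: a documented food-safety management system is in place? yes; or the water supply is from an approved source? no; or the premises are registered with the local authority? no. So the establishment is a Class-M Premises.
Under rule 2: products of animal origin are served? no; or the establishment operates from a mobile unit? yes; or the establishment supplies food directly to the final consumer? no. So the establishment is a Class-G Premises.
Under rule 9: the establishment imports ingredients from outside the territory? no; and the establishment operates from a mobile unit? yes. So the establishment is not a Provisional Operation.
Under rule 6: Class-M Premises (rule 14)? yes; and Class-G Premises (rule 2)? yes; and Provisional Operation (rule 9)? no. So the establishment is not a Permitted Kitchen.
Under rule 15: the establishment imports ingredients from outside the territory? no; and the water supply is from an approved source? no. So the establishment is not an Excluded Operation.
Under rule 11: the establishment supplies food directly to the final consumer? no; and the premises are registered with the local authority? no. So the establishment is not a Controlled Kitchen.
Under rule 1: products of animal origin are served? no; and the establishment undertakes on-site processing? no. So the establishment is not an Eligible Establishment.
Under rule 12: Excluded Operation (rule 15)? no; Controlled Kitchen (rule 11)? no; Eligible Establishment (rule 1)? no — 0 of 3 hold (need ≥2) → not satisfied.
Under rule 4: the establishment undertakes no on-site processing? yes; or Permitted Kitchen (rule 6)? no; or Chargeable Business (rule 12)? no. So the establishment is a Class-C Premises.
Under rule 5: the operator has not completed certified hygiene training? no; products of animal origin are served? no; the premises are registered with the local authority? no — 0 of 3 hold (need ≥2) → not satisfied.
Under rule 17: not a Class-J Premises (rule 5)? yes; and the operator has completed certified hygiene training? yes. So the establishment is an Excluded Establishment.
Under rule 7: the establishment handles raw meat? yes; or not an Excluded Establishment (rule 17)? no. So the establishment is a Restricted Business.
Under rule 13: the premises are not registered with the local authority? yes; and Class-C Premises (rule 4)? yes; and not a Restricted Business (rule 7)? no. So the establishment is not a Certified Premises.

Restricted Business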